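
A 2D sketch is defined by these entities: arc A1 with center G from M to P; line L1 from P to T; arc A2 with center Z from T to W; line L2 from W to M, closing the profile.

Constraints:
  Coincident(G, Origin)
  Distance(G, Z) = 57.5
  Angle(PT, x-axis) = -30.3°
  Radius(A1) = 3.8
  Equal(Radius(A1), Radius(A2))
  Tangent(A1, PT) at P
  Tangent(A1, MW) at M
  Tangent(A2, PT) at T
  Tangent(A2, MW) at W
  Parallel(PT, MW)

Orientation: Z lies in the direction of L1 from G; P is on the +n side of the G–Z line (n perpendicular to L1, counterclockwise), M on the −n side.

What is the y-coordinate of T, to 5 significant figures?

-25.729

Tangency of A1 to both parallel lines with radius 3.8 puts P and M at G ± 3.8·n: P = (1.9172, 3.2809), M = (-1.9172, -3.2809). Equal radii place T and W the same way about Z: T = Z + 3.8·n = (51.562, -25.729), W = Z − 3.8·n = (47.728, -32.291). So T.y = -25.729.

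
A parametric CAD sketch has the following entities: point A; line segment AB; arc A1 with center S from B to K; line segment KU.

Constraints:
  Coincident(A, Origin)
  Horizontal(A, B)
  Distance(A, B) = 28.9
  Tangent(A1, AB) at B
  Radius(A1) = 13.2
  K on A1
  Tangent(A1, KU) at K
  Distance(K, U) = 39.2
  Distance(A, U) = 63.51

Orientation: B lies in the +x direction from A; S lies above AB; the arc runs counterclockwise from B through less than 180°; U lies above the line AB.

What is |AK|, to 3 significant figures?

44.8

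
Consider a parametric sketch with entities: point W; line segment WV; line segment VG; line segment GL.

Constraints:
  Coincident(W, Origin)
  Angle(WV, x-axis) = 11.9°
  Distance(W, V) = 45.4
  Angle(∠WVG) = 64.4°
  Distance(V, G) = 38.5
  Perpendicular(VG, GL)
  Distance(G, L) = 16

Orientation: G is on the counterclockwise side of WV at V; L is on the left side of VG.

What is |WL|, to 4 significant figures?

31.28

W is at the origin; WV runs at 11.9° with length 45.4, so V = 45.4·(cos 11.9°, sin 11.9°) = (44.42, 9.362). ∠WVG = 64.4°, so VG runs at 11.9° + (180° − 64.4°) = 127.5° from the x-axis; with |VG| = 38.5, G = V + 38.5·(cos 127.5°, sin 127.5°) = (20.99, 39.91). VG ⟂ GL; with |GL| = 16.0 on the left of VG, L = G + 16.0·(-0.7934, -0.6088) = (8.293, 30.17). Then |WL| = |L − W| = 31.28.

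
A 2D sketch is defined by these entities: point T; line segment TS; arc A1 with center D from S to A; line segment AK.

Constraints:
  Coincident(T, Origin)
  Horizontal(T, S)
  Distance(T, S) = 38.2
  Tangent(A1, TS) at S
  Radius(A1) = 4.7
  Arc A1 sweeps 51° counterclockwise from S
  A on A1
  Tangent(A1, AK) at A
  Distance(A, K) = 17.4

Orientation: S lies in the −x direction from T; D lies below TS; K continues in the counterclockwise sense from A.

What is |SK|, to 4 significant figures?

21.12

T is at the origin; T and S share the same y with |TS| = 38.2 and S on the −x side, so S = (-38.20, 0.000). Since A1 is tangent to TS there, DS ⟂ TS, so D = S + (0, -4.7) = (-38.20, -4.700). On A1, S sits at bearing 90° from D; a 51° counterclockwise sweep puts A at bearing 141°, so A = D + 4.7·(cos 141°, sin 141°) = (-41.85, -1.742). A1 meets AK tangentially, so DA is at right angles to AK, so AK runs along (−sin 141°, cos 141°); with |AK| = 17.4, K = (-52.80, -15.26). Then |SK| = |K − S| = 21.12.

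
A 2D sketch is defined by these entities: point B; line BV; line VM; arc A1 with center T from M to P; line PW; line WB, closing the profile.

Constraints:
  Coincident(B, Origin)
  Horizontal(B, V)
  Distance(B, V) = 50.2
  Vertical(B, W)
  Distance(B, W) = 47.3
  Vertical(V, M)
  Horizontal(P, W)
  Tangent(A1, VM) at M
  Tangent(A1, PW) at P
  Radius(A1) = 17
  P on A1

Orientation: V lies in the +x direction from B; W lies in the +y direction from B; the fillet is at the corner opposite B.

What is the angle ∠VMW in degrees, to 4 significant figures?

108.7°

B is at the origin; BV is horizontal with |BV| = 50.2 and V on the +x side, so V = (50.20, 0.000). BW is vertical with |BW| = 47.3 and W on the +y side, so W = (0.000, 47.30). The virtual corner opposite B is at (50.20, 47.30). Since A1 is tangent to VM there, TM ⟂ VM and A1 meets PW tangentially, so TP is at right angles to PW, with radius 17.0, so the center T sits 17.0 in from both sides at T = (33.20, 30.30). That places the tangent points at M = (50.20, 30.30) on VM and P = (33.20, 47.30) on PW. Then cos ∠VMW = MV·MW / (|MV||MW|), giving 108.7°.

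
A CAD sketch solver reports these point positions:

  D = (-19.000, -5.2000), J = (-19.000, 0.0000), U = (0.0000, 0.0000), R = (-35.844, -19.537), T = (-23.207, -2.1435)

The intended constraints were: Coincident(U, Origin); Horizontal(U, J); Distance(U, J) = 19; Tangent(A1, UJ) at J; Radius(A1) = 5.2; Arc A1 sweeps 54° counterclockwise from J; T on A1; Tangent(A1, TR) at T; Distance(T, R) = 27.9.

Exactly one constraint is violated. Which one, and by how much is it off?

Distance(T, R) = 27.9 — off by 6.40.

U = (0.00, 0.00) ✓; U.y = 0.00, J.y = 0.00 ✓; |UJ| = 19.00 ✓; ∠(DJ, JU) = 90.00° ✓; |DJ| = 5.200 ✓; bearing(D→T) − bearing(D→J) = 54.00° ✓; |DT| = 5.200 ✓; ∠(DT, TR) = 90.00° ✓; |TR| = 21.50 ✗.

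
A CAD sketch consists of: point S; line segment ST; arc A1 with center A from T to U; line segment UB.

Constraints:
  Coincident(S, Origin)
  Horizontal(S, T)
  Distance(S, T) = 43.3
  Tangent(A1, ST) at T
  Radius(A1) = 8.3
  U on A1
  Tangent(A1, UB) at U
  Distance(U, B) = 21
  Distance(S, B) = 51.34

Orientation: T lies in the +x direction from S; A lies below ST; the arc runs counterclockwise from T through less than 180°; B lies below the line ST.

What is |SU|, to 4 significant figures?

36.87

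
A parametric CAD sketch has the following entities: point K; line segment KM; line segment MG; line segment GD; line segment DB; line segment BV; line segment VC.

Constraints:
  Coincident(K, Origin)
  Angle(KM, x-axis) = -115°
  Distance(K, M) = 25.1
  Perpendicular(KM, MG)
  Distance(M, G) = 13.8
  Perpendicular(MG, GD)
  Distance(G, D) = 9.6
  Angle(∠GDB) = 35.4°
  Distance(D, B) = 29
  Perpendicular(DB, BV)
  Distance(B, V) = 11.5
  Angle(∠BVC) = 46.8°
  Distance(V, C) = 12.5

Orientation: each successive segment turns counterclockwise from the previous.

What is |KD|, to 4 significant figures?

20.75

K is at the origin; KM runs at -115.0° with length 25.1, so M = (-10.61, -22.75). KM is perpendicular to MG, so MG runs at -25.00°; with |MG| = 13.8, G = (1.899, -28.58). The perpendicularity gives GD at right angles to MG, so GD runs at 65.00°; with |GD| = 9.6, D = (5.956, -19.88). Then |KD| = |D − K| = 20.75.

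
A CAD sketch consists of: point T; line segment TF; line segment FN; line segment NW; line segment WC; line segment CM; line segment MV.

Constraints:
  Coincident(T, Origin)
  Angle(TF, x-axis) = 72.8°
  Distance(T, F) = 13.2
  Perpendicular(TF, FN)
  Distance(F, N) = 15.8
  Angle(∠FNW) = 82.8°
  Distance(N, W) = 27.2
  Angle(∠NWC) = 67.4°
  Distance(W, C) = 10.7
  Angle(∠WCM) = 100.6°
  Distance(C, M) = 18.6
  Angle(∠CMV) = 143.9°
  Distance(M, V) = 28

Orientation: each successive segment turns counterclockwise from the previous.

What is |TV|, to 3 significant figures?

40.8

∠WCM = 100.6° gives CM at 92.0° from the x-axis; with |CM| = 18.6, M = (-6.12, 11.4). ∠CMV = 143.9° gives MV at 128° from the x-axis; with |MV| = 28.0, V = (-23.4, 33.5). Then |TV| = |V − T| = 40.8.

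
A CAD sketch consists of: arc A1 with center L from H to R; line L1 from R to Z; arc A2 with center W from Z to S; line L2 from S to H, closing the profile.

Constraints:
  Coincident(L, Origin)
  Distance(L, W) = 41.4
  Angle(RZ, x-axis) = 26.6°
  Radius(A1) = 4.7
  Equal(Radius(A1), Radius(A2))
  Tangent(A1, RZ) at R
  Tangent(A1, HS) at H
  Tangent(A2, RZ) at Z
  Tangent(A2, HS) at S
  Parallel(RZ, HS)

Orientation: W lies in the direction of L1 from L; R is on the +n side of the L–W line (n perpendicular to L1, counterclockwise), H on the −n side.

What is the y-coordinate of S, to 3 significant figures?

14.3

The slot axis is L1's direction at 26.6°, so u = (cos 26.6°, sin 26.6°) = (0.894, 0.448) and n = (−sin 26.6°, cos 26.6°) = (-0.448, 0.894). L is at the origin and W lies 41.4 along u from L, so W = 41.4·u = (37.0, 18.5). Tangency of A1 to both parallel lines with radius 4.7 puts R and H at L ± 4.7·n: R = (-2.10, 4.20), H = (2.10, -4.20). Equal radii place Z and S the same way about W: Z = W + 4.7·n = (34.9, 22.7), S = W − 4.7·n = (39.1, 14.3). So S.y = 14.3.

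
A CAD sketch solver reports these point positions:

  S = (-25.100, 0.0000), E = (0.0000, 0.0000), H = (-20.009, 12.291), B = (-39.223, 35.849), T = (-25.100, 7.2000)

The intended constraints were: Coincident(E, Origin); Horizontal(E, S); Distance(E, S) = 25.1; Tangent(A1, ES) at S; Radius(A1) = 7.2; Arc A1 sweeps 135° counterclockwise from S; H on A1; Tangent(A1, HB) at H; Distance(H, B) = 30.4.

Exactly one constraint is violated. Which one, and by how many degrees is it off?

Tangent(A1, HB) at H — off by 5.80°.

E = (0.00, 0.00) ✓; E.y = 0.00, S.y = 0.00 ✓; |ES| = 25.10 ✓; ∠(TS, SE) = 90.00° ✓; |TS| = 7.200 ✓; bearing(T→H) − bearing(T→S) = 135.0° ✓; |TH| = 7.200 ✓; ∠(TH, HB) = 95.80° ✗; |HB| = 30.40 ✓.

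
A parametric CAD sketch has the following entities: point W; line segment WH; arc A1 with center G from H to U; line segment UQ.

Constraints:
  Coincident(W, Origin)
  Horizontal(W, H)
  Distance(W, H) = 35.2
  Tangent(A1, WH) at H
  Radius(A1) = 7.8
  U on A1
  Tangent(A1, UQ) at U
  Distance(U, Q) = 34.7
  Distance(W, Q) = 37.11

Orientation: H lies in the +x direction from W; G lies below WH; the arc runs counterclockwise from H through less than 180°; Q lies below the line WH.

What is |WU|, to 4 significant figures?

28.59

Checks: |GU| = 7.800 ✓; ∠(GU, UQ) = 90.00° ✓; |UQ| = 34.70 ✓; |WQ| = 37.11 ✓.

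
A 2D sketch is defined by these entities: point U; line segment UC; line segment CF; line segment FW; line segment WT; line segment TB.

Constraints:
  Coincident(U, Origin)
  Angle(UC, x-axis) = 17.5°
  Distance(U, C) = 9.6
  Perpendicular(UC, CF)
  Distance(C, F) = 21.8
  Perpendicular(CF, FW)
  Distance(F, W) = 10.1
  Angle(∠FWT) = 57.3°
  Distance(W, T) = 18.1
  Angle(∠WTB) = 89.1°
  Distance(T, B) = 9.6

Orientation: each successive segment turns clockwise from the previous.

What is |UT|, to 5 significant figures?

11.368

U is at the origin; UC runs at 17.5° with length 9.6, so C = (9.1557, 2.8868). The perpendicularity gives CF at right angles to UC, so CF runs at -72.500°; with |CF| = 21.8, F = (15.711, -17.904). The perpendicularity gives FW at right angles to CF, so FW runs at -162.50°; with |FW| = 10.1, W = (6.0785, -20.941). ∠FWT = 57.3° gives WT at 74.800° from the x-axis; with |WT| = 18.1, T = (10.824, -3.4746). Then |UT| = |T − U| = 11.368.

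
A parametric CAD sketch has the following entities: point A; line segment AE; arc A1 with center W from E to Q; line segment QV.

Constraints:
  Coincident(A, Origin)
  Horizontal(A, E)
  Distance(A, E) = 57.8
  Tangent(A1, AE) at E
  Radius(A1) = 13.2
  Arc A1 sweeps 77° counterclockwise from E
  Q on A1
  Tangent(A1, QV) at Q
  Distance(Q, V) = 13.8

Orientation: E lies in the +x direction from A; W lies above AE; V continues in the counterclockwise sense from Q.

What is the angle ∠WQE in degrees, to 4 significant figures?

51.50°

A is at the origin; AE is horizontal with |AE| = 57.8 and E on the +x side, so E = (57.80, 0.000). Since A1 is tangent to AE there, WE ⟂ AE, so W = E + (0, 13.2) = (57.80, 13.20). On A1, E sits at bearing -90° from W; a 77° counterclockwise sweep puts Q at bearing -13°, so Q = W + 13.2·(cos -13°, sin -13°) = (70.66, 10.23). Then cos ∠WQE = QW·QE / (|QW||QE|), giving 51.50°.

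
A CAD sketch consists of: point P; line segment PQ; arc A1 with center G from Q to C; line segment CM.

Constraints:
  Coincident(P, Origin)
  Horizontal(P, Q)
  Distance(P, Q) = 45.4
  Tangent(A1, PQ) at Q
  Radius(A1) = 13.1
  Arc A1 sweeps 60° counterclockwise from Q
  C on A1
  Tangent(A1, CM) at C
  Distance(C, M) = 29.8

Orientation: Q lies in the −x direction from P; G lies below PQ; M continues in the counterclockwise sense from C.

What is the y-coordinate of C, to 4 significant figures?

-6.550

P is at the origin; P and Q share the same y with |PQ| = 45.4 and Q on the −x side, so Q = (-45.40, 0.000). The tangent condition forces GQ to be normal to PQ, so G = Q + (0, -13.1) = (-45.40, -13.10). On A1, Q sits at bearing 90° from G; a 60° counterclockwise sweep puts C at bearing 150°, so C = G + 13.1·(cos 150°, sin 150°) = (-56.74, -6.550). So C.y = -6.550.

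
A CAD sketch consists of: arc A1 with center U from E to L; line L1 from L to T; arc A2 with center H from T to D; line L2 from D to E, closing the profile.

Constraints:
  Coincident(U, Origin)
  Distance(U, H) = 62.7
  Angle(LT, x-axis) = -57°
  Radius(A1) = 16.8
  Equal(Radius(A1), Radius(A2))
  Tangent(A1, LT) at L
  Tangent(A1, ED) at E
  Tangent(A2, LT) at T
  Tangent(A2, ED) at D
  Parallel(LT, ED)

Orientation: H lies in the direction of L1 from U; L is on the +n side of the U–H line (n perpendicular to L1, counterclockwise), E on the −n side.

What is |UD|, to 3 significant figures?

64.9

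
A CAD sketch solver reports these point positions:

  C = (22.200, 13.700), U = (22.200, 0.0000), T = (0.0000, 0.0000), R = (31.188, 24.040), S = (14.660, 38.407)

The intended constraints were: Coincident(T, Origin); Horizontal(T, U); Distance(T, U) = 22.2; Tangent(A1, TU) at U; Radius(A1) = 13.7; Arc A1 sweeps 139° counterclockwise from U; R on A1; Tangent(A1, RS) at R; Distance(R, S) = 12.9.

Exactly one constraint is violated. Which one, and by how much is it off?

Distance(R, S) = 12.9 — off by 9.00.

T = (0.00, 0.00) ✓; T.y = 0.00, U.y = 0.00 ✓; |TU| = 22.20 ✓; ∠(CU, UT) = 90.00° ✓; |CU| = 13.70 ✓; bearing(C→R) − bearing(C→U) = 139.0° ✓; |CR| = 13.70 ✓; ∠(CR, RS) = 90.00° ✓; |RS| = 21.90 ✗.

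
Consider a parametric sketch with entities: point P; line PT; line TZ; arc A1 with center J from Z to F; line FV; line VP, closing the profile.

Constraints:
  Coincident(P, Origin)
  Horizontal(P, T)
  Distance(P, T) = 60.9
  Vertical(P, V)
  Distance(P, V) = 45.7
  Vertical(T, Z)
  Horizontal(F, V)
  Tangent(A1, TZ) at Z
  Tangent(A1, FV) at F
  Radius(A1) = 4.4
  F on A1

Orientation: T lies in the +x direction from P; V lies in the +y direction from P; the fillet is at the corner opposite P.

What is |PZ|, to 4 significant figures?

73.58

The virtual corner opposite P is at (60.90, 45.70). Since A1 is tangent to TZ there, JZ ⟂ TZ and tangency of A1 to FV means the radius JF is perpendicular to FV, with radius 4.4, so the center J sits 4.4 in from both sides at J = (56.50, 41.30). That places the tangent points at Z = (60.90, 41.30) on TZ and F = (56.50, 45.70) on FV. Then |PZ| = |Z − P| = 73.58.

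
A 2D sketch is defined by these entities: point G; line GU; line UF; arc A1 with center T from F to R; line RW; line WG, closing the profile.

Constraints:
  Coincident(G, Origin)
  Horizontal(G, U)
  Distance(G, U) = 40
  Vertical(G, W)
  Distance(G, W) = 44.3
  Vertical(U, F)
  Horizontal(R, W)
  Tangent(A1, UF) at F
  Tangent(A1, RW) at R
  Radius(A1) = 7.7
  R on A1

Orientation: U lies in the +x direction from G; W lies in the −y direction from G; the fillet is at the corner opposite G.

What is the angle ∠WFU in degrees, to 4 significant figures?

100.9°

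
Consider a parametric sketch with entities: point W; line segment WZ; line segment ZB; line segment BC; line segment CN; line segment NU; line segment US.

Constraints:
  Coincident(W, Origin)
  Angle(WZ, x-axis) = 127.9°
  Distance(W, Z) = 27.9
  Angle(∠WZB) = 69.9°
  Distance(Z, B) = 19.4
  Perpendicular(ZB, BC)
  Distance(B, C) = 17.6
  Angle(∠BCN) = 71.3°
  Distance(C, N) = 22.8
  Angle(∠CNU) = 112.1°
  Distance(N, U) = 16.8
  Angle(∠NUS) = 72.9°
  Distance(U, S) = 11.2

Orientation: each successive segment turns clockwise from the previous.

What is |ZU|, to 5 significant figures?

7.2242

W is at the origin; WZ runs at 127.9° with length 27.9, so Z = (-17.139, 22.015). ∠WZB = 69.9° gives ZB at 17.800° from the x-axis; with |ZB| = 19.4, B = (1.3328, 27.946). ZB is perpendicular to BC, so BC runs at -72.200°; with |BC| = 17.6, C = (6.7130, 11.188). ∠BCN = 71.3° gives CN at 179.10° from the x-axis; with |CN| = 22.8, N = (-16.084, 11.547). ∠CNU = 112.1° gives NU at 111.20° from the x-axis; with |NU| = 16.8, U = (-22.159, 27.210). Then |ZU| = |U − Z| = 7.2242.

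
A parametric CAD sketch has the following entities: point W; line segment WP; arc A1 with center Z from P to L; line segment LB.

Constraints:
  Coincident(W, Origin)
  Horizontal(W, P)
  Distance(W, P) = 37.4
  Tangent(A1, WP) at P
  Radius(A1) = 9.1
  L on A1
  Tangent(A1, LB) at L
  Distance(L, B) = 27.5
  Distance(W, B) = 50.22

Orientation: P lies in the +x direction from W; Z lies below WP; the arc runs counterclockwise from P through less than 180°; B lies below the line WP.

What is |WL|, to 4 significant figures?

30.36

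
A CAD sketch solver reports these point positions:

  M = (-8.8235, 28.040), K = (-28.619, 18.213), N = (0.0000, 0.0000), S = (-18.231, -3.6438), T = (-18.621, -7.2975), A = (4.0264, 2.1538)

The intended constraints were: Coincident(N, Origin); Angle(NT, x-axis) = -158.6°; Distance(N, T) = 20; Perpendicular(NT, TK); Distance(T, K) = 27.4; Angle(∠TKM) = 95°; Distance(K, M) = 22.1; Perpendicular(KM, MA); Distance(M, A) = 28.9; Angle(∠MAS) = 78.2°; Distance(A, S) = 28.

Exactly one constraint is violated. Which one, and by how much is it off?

Distance(A, S) = 28 — off by 5.00.

N = (0.00, 0.00) ✓; NT at -158.6° ✓; |NT| = 20.00 ✓; ∠(NT, TK) = 90.00° ✓; |TK| = 27.40 ✓; ∠TKM = 95.00° ✓; |KM| = 22.10 ✓; ∠(KM, MA) = 90.00° ✓; |MA| = 28.90 ✓; ∠MAS = 78.20° ✓; |AS| = 23.00 ✗.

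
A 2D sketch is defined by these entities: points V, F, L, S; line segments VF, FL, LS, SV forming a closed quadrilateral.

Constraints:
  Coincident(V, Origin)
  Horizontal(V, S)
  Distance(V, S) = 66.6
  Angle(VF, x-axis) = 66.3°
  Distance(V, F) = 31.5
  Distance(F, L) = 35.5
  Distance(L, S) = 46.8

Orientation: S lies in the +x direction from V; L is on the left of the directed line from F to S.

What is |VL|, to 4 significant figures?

61.97

V is at the origin; V and S share the same y with |VS| = 66.6 and S in +x, so S = (66.6, 0). VF runs at 66.3° with |VF| = 31.5, so F = (12.66, 28.84). L is determined by |FL| = 35.5 and |LS| = 46.8 together: it lies at the intersection of circle(F, 35.5) and circle(S, 46.8). With |FS| = 61.17, the foot of the radical line on FS is 22.98 from F and the perpendicular offset is √(35.5² − 22.98²) = 27.06. Taking the left-of-FS solution: L = (45.69, 41.87).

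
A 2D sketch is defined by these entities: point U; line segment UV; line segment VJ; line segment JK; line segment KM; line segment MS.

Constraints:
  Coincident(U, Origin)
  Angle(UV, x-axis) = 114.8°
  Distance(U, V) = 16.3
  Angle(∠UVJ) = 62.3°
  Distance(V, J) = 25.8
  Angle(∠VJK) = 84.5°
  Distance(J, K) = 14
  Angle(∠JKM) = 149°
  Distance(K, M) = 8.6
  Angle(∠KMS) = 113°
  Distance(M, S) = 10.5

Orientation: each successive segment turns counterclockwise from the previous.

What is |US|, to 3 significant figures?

4.26

U is at the origin; UV runs at 114.8° with length 16.3, so V = (-6.84, 14.8). ∠UVJ = 62.3° gives VJ at -128° from the x-axis; with |VJ| = 25.8, J = (-22.5, -5.67). ∠VJK = 84.5° gives JK at -32.0° from the x-axis; with |JK| = 14.0, K = (-10.7, -13.1). ∠JKM = 149.0° gives KM at -1.00° from the x-axis; with |KM| = 8.6, M = (-2.07, -13.2). ∠KMS = 113.0° gives MS at 66.0° from the x-axis; with |MS| = 10.5, S = (2.20, -3.65). Then |US| = |S − U| = 4.26.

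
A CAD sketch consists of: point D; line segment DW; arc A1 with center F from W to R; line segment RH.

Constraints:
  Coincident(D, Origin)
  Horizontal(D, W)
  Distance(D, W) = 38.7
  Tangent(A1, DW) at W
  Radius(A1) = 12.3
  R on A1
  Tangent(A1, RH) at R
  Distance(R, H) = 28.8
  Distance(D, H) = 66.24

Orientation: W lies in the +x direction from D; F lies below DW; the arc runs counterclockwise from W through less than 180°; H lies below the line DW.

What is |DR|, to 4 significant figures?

37.52

Checks: D.y = 0.00, W.y = 0.00 ✓; |FW| = 12.30 ✓; |FR| = 12.30 ✓; ∠(FR, RH) = 90.00° ✓; |RH| = 28.80 ✓; |DH| = 66.24 ✓.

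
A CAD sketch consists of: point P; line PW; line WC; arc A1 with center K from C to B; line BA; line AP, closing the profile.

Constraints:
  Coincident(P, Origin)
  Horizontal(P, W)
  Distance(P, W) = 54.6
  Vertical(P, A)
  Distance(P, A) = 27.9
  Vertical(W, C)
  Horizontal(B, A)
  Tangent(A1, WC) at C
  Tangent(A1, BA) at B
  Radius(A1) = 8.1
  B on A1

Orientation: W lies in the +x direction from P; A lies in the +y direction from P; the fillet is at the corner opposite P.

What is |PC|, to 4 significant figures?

58.08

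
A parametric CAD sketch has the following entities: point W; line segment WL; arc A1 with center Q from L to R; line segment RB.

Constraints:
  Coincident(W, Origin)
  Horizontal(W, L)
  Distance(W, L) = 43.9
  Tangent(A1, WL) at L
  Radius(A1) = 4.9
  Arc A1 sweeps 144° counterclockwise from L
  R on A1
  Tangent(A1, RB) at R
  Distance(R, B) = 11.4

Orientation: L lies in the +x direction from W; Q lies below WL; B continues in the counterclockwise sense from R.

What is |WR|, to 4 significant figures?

41.97

A1 meets WL tangentially, so QL is at right angles to WL, so Q = L + (0, -4.9) = (43.90, -4.900). On A1, L sits at bearing 90° from Q; a 144° counterclockwise sweep puts R at bearing 234°, so R = Q + 4.9·(cos 234°, sin 234°) = (41.02, -8.864). Then |WR| = |R − W| = 41.97.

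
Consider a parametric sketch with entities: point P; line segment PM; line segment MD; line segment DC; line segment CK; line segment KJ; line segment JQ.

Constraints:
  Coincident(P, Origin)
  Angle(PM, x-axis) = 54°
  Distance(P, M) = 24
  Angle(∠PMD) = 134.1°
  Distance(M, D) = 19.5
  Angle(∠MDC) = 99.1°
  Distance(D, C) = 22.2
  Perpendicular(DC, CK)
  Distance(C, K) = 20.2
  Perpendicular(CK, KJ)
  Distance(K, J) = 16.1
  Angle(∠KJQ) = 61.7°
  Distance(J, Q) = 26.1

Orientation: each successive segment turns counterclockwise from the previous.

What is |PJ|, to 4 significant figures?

19.00

P is at the origin; PM runs at 54.0° with length 24.0, so M = (14.11, 19.42). ∠PMD = 134.1° gives MD at 99.90° from the x-axis; with |MD| = 19.5, D = (10.75, 38.63). ∠MDC = 99.1° gives DC at -179.2° from the x-axis; with |DC| = 22.2, C = (-11.44, 38.32). DC is perpendicular to CK, so CK runs at -89.20°; with |CK| = 20.2, K = (-11.16, 18.12). The perpendicularity gives KJ at right angles to CK, so KJ runs at 0.8000°; with |KJ| = 16.1, J = (4.937, 18.34). Then |PJ| = |J − P| = 19.00.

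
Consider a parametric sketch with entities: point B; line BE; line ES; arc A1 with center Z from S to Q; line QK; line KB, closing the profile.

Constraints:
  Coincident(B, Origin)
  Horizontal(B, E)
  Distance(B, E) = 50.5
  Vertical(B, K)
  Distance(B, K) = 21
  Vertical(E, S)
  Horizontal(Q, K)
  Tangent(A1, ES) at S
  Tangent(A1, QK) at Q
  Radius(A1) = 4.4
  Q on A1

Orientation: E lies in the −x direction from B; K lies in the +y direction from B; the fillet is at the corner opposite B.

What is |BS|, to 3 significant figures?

53.2

The virtual corner opposite B is at (-50.5, 21.0). Since A1 is tangent to ES there, ZS ⟂ ES and A1 meets QK tangentially, so ZQ is at right angles to QK, with radius 4.4, so the center Z sits 4.4 in from both sides at Z = (-46.1, 16.6). That places the tangent points at S = (-50.5, 16.6) on ES and Q = (-46.1, 21.0) on QK. Then |BS| = |S − B| = 53.2.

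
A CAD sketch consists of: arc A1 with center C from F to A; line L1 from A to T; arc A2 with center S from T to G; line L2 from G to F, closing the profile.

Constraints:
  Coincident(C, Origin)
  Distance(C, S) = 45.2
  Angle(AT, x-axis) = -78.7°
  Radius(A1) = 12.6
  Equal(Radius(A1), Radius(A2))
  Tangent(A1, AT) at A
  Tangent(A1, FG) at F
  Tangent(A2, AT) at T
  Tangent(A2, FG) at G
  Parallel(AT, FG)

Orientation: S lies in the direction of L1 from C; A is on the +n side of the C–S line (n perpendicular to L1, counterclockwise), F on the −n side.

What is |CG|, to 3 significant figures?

46.9

Tangency of A1 to both parallel lines with radius 12.6 puts A and F at C ± 12.6·n: A = (12.4, 2.47), F = (-12.4, -2.47). Equal radii place T and G the same way about S: T = S + 12.6·n = (21.2, -41.9), G = S − 12.6·n = (-3.50, -46.8). Then |CG| = |G − C| = 46.9.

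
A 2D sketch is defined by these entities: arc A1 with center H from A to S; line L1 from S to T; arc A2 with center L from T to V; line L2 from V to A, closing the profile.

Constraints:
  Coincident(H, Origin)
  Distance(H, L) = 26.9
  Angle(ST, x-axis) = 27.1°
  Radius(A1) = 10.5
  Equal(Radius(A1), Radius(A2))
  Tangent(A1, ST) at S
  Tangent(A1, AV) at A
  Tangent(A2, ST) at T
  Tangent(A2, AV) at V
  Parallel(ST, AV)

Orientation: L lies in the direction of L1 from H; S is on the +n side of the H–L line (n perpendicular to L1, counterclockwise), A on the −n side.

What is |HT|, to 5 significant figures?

28.877

The slot axis is L1's direction at 27.1°, so u = (cos 27.1°, sin 27.1°) = (0.89021, 0.45554) and n = (−sin 27.1°, cos 27.1°) = (-0.45554, 0.89021). H is at the origin and L lies 26.9 along u from H, so L = 26.9·u = (23.947, 12.254). Tangency of A1 to both parallel lines with radius 10.5 puts S and A at H ± 10.5·n: S = (-4.7832, 9.3472), A = (4.7832, -9.3472). Equal radii place T and V the same way about L: T = L + 10.5·n = (19.164, 21.601), V = L − 10.5·n = (28.730, 2.9069). Then |HT| = |T − H| = 28.877.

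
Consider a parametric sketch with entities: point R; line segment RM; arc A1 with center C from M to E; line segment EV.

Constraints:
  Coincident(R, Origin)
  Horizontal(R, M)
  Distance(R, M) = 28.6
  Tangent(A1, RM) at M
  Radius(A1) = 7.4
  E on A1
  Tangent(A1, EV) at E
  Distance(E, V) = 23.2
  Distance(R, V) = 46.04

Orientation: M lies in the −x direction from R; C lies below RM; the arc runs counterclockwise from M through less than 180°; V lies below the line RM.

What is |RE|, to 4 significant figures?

36.86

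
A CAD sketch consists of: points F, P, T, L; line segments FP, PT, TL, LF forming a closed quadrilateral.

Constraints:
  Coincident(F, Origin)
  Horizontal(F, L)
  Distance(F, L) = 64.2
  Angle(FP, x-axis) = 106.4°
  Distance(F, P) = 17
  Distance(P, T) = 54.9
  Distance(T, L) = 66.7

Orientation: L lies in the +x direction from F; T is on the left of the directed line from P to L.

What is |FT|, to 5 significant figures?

65.687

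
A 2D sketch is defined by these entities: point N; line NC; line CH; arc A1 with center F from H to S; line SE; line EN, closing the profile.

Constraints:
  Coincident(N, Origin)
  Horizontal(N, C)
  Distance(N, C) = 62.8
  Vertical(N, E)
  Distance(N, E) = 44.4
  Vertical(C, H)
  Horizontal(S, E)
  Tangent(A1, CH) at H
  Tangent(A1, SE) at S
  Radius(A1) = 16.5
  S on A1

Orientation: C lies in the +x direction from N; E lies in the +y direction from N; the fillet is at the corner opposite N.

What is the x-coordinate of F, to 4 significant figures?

46.30

NE is vertical with |NE| = 44.4 and E on the +y side, so E = (0.000, 44.40). The virtual corner opposite N is at (62.80, 44.40). The tangent condition forces FH to be normal to CH and since A1 is tangent to SE there, FS ⟂ SE, with radius 16.5, so the center F sits 16.5 in from both sides at F = (46.30, 27.90). So F.x = 46.30.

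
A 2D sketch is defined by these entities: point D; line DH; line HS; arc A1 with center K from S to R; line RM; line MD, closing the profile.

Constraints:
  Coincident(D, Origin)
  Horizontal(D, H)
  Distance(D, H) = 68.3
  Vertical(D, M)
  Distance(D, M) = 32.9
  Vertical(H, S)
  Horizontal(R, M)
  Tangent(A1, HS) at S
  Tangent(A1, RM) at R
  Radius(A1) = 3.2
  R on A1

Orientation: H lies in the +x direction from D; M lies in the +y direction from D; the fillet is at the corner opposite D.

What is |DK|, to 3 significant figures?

71.6

D is at the origin; DH is horizontal with |DH| = 68.3 and H on the +x side, so H = (68.3, 0.00). DM is vertical with |DM| = 32.9 and M on the +y side, so M = (0.00, 32.9). The virtual corner opposite D is at (68.3, 32.9). Tangency of A1 to HS means the radius KS is perpendicular to HS and tangency of A1 to RM means the radius KR is perpendicular to RM, with radius 3.2, so the center K sits 3.2 in from both sides at K = (65.1, 29.7). Then |DK| = |K − D| = 71.6.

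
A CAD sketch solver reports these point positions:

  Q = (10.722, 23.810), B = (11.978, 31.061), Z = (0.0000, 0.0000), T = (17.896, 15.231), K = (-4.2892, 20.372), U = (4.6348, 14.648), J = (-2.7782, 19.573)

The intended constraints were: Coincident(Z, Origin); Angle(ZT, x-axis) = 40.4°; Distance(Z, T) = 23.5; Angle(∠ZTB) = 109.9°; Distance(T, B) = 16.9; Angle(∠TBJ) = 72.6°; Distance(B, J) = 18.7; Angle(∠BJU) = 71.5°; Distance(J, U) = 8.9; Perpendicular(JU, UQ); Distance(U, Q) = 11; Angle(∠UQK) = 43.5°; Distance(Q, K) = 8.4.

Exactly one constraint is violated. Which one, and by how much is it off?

Distance(Q, K) = 8.4 — off by 7.00.

Z = (0.00, 0.00) ✓; ZT at 40.40° ✓; |ZT| = 23.50 ✓; ∠ZTB = 109.9° ✓; |TB| = 16.90 ✓; ∠TBJ = 72.60° ✓; |BJ| = 18.70 ✓; ∠BJU = 71.50° ✓; |JU| = 8.900 ✓; ∠(JU, UQ) = 90.00° ✓; |UQ| = 11.00 ✓; ∠UQK = 43.50° ✓; |QK| = 15.40 ✗.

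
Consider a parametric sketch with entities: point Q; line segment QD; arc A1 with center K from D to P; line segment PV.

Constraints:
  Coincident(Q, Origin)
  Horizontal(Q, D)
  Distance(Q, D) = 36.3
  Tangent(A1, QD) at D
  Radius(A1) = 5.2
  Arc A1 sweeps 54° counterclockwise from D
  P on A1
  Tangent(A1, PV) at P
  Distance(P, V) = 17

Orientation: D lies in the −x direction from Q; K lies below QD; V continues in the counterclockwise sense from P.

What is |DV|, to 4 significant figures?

21.31

On A1, D sits at bearing 90° from K; a 54° counterclockwise sweep puts P at bearing 144°, so P = K + 5.2·(cos 144°, sin 144°) = (-40.51, -2.144). A1 meets PV tangentially, so KP is at right angles to PV, so PV runs along (−sin 144°, cos 144°); with |PV| = 17.0, V = (-50.50, -15.90). Then |DV| = |V − D| = 21.31.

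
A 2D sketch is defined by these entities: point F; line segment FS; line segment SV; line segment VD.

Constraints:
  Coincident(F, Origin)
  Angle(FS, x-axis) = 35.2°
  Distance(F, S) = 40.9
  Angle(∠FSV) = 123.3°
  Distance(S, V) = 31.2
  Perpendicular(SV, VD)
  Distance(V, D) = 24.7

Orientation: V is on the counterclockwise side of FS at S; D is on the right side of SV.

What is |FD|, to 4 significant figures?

79.66

∠FSV = 123.3°, so SV runs at 35.2° + (180° − 123.3°) = 91.90° from the x-axis; with |SV| = 31.2, V = S + 31.2·(cos 91.90°, sin 91.90°) = (32.39, 54.76). SV ⟂ VD; with |VD| = 24.7 on the right of SV, D = V + 24.7·(0.9995, 0.03316) = (57.07, 55.58). Then |FD| = |D − F| = 79.66.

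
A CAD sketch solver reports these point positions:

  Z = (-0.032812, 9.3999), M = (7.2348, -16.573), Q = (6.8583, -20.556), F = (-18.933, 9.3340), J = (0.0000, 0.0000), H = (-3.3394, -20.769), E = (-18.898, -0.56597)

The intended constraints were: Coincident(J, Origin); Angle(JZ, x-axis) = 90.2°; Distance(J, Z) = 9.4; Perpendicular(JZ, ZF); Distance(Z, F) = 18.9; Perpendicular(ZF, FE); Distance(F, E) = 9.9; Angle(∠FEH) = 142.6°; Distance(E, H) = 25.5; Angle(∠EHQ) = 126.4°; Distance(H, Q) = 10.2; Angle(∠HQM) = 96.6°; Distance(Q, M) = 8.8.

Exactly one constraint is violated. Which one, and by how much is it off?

Distance(Q, M) = 8.8 — off by 4.80.

J = (0.00, 0.00) ✓; JZ at 90.20° ✓; |JZ| = 9.400 ✓; ∠(JZ, ZF) = 90.00° ✓; |ZF| = 18.90 ✓; ∠(ZF, FE) = 90.00° ✓; |FE| = 9.900 ✓; ∠FEH = 142.6° ✓; |EH| = 25.50 ✓; ∠EHQ = 126.4° ✓; |HQ| = 10.20 ✓; ∠HQM = 96.60° ✓; |QM| = 4.001 ✗.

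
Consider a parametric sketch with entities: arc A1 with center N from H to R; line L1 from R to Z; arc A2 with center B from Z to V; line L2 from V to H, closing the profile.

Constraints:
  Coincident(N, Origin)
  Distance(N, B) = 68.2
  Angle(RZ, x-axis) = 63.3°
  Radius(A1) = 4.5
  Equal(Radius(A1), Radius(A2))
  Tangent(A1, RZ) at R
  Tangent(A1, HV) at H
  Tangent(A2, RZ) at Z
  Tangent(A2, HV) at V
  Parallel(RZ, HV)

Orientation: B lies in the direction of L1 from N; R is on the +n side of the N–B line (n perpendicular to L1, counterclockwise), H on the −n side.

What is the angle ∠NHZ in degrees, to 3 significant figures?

82.5°

The slot axis is L1's direction at 63.3°, so u = (cos 63.3°, sin 63.3°) = (0.449, 0.893) and n = (−sin 63.3°, cos 63.3°) = (-0.893, 0.449). N is at the origin and B lies 68.2 along u from N, so B = 68.2·u = (30.6, 60.9). Tangency of A1 to both parallel lines with radius 4.5 puts R and H at N ± 4.5·n: R = (-4.02, 2.02), H = (4.02, -2.02). Equal radii place Z and V the same way about B: Z = B + 4.5·n = (26.6, 62.9), V = B − 4.5·n = (34.7, 58.9). Then cos ∠NHZ = HN·HZ / (|HN||HZ|), giving 82.5°.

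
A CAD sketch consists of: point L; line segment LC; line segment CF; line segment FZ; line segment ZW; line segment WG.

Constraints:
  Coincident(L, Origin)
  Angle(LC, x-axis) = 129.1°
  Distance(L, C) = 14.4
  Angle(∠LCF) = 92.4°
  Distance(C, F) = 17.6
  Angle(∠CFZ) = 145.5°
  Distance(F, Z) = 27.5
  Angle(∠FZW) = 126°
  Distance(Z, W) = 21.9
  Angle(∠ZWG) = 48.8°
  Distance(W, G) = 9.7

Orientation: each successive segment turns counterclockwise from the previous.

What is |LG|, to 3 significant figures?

37.9

L is at the origin; LC runs at 129.1° with length 14.4, so C = (-9.08, 11.2). ∠LCF = 92.4° gives CF at -143° from the x-axis; with |CF| = 17.6, F = (-23.2, 0.657). ∠CFZ = 145.5° gives FZ at -109° from the x-axis; with |FZ| = 27.5, Z = (-32.1, -25.4). ∠FZW = 126.0° gives ZW at -54.8° from the x-axis; with |ZW| = 21.9, W = (-19.4, -43.3). ∠ZWG = 48.8° gives WG at 76.4° from the x-axis; with |WG| = 9.7, G = (-17.2, -33.8). Then |LG| = |G − L| = 37.9.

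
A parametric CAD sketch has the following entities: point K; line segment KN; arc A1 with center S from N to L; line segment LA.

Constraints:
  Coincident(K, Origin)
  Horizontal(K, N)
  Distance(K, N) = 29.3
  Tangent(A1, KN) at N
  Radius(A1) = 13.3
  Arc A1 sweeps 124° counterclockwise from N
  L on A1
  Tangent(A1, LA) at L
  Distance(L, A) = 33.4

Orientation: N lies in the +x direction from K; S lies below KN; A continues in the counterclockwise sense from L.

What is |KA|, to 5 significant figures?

60.914

K is at the origin; K and N share the same y with |KN| = 29.3 and N on the +x side, so N = (29.300, 0.0000). A1 meets KN tangentially, so SN is at right angles to KN, so S = N + (0, -13.3) = (29.300, -13.300). On A1, N sits at bearing 90° from S; a 124° counterclockwise sweep puts L at bearing 214°, so L = S + 13.3·(cos 214°, sin 214°) = (18.274, -20.737). The tangent condition forces SL to be normal to LA, so LA runs along (−sin 214°, cos 214°); with |LA| = 33.4, A = (36.951, -48.427). Then |KA| = |A − K| = 60.914.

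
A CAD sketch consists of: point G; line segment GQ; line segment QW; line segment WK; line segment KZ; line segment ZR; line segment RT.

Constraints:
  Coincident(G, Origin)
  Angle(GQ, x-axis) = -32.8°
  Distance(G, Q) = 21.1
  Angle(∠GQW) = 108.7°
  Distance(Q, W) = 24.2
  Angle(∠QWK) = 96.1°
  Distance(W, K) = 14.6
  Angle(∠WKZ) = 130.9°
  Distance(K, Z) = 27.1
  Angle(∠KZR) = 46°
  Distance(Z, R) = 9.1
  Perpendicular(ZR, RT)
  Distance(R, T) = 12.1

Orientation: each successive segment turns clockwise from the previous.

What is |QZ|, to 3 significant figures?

35.1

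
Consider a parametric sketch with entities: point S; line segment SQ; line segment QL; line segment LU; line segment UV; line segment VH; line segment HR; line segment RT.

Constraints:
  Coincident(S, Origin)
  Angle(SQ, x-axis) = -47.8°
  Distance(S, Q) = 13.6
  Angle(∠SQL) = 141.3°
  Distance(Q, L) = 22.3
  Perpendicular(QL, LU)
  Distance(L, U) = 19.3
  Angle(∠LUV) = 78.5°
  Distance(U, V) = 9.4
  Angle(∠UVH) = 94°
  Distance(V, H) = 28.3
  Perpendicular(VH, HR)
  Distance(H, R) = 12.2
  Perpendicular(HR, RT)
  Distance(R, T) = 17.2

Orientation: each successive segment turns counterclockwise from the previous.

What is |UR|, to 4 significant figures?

29.09

S is at the origin; SQ runs at -47.8° with length 13.6, so Q = (9.135, -10.07). ∠SQL = 141.3° gives QL at -9.100° from the x-axis; with |QL| = 22.3, L = (31.15, -13.60). The perpendicularity gives LU at right angles to QL, so LU runs at 80.90°; with |LU| = 19.3, U = (34.21, 5.455). ∠LUV = 78.5° gives UV at -177.6° from the x-axis; with |UV| = 9.4, V = (24.82, 5.062). ∠UVH = 94.0° gives VH at -91.60° from the x-axis; with |VH| = 28.3, H = (24.03, -23.23). VH ⟂ HR, so HR runs at -1.600°; with |HR| = 12.2, R = (36.22, -23.57). Then |UR| = |R − U| = 29.09.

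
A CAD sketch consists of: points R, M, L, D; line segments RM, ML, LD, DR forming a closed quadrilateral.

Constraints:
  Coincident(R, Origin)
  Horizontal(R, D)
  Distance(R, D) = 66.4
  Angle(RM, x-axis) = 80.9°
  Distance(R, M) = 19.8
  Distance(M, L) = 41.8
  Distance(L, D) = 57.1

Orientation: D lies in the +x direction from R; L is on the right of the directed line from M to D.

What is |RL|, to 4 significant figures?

24.85

R is at the origin; R and D share the same y with |RD| = 66.4 and D in +x, so D = (66.4, 0). RM runs at 80.9° with |RM| = 19.8, so M = (3.132, 19.55). L is determined by |ML| = 41.8 and |LD| = 57.1 together: it lies at the intersection of circle(M, 41.8) and circle(D, 57.1). With |MD| = 66.22, the foot of the radical line on MD is 21.68 from M and the perpendicular offset is √(41.8² − 21.68²) = 35.74. Taking the right-of-MD solution: L = (13.30, -20.99).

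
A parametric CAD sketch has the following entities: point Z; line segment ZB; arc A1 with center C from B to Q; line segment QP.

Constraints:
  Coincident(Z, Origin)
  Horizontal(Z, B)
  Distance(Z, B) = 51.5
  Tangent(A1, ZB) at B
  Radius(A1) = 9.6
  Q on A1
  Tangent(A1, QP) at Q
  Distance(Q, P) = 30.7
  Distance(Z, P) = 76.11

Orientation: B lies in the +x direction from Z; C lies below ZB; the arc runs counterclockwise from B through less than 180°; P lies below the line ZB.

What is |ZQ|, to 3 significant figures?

47.4

Checks: |CQ| = 9.600 ✓; ∠(CQ, QP) = 90.00° ✓; |QP| = 30.70 ✓; |ZP| = 76.11 ✓.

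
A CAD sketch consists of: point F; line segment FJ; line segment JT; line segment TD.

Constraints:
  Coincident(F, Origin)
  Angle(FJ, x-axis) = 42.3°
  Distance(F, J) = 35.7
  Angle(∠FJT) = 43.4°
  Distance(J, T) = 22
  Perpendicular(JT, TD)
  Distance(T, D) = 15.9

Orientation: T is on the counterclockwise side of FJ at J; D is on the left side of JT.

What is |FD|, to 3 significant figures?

9.49

F is at the origin; FJ runs at 42.3° with length 35.7, so J = 35.7·(cos 42.3°, sin 42.3°) = (26.4, 24.0). ∠FJT = 43.4°, so JT runs at 42.3° + (180° − 43.4°) = 179° from the x-axis; with |JT| = 22.0, T = J + 22.0·(cos 179°, sin 179°) = (4.41, 24.4). JT is perpendicular to TD; with |TD| = 15.9 on the left of JT, D = T + 15.9·(-0.0192, -1.00) = (4.10, 8.55). Then |FD| = |D − F| = 9.49.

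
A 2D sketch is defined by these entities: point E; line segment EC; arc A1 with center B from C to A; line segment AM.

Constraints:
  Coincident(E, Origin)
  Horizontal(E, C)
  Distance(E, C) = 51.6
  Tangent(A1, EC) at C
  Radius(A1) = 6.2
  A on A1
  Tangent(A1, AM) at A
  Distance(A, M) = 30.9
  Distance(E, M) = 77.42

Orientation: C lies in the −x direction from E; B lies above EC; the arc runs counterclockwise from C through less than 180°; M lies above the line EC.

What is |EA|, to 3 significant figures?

48.8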